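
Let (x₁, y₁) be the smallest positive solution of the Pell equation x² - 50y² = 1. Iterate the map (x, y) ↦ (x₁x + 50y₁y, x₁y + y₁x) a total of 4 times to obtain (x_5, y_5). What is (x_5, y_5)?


Step 1: Find the fundamental solution (x₁, y₁) of x² - 50y² = 1.
  Expand √50 as a continued fraction. a₀ = ⌊√50⌋ = 7; iterate m_{k+1} = d_k·a_k − m_k, d_{k+1} = (50 − m_{k+1}²)/d_k, a_{k+1} = ⌊(a₀ + m_{k+1})/d_{k+1}⌋ (starting m₀ = 0, d₀ = 1), with convergents p_k = a_k·p_{k-1} + p_{k-2}, q_k = a_k·q_{k-1} + q_{k-2} (p₋₁ = 1, q₋₁ = 0):
  k = 0: a₀ = 7; p₀/q₀ = 7/1; p₀² − 50·q₀² = 49 − 50 = -1.
  k = 1: m = 7, d = 1, a = ⌊(7 + 7)/1⌋ = 14; p/q = (14·7 + 1)/(14·1 + 0) = 99/14; p² − 50·q² = 9801 − 9800 = 1.
  The first convergent with p² − 50·q² = 1 gives the fundamental solution (x₁, y₁) = (99, 14).
Step 2: Apply the recurrence (x_{n+1}, y_{n+1}) = (x₁x_n + 50y₁y_n, x₁y_n + y₁x_n) repeatedly.
  From (x_1, y_1) = (99, 14): x_2 = 99·99 + 50·14·14 = 19601; y_2 = 99·14 + 14·99 = 2772.
  From (x_2, y_2) = (19601, 2772): x_3 = 99·19601 + 50·14·2772 = 3880899; y_3 = 99·2772 + 14·19601 = 548842.
  From (x_3, y_3) = (3880899, 548842): x_4 = 99·3880899 + 50·14·548842 = 768398401; y_4 = 99·548842 + 14·3880899 = 108667944.
  From (x_4, y_4) = (768398401, 108667944): x_5 = 99·768398401 + 50·14·108667944 = 152139002499; y_5 = 99·108667944 + 14·768398401 = 21515704070.
Step 3: Verify x_5² - 50·y_5² = 23146276081390728245001 - 23146276081390728245000 = 1 (should be 1). ✓

(x_1, y_1) = (99, 14); (x_5, y_5) = (152139002499, 21515704070).


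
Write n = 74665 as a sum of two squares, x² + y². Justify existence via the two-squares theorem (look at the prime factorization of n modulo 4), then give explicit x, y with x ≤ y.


Step 1: Factor n = 74665 = 5 · 109 · 137.
Step 2: Check the mod-4 condition on each prime factor: 5 ≡ 1 (mod 4), exponent 1; 109 ≡ 1 (mod 4), exponent 1; 137 ≡ 1 (mod 4), exponent 1.
All primes ≡ 3 (mod 4) appear to even exponent (or don't appear), so by the two-squares theorem n IS expressible as a sum of two squares.
Step 3: Build a representation. Here n = 5 · 109 · 137 is a product of primes ≡ 1 (mod 4). Each prime p ≡ 1 (mod 4) is itself a sum of two squares; find a² by testing p − a² for a perfect square:
  5: 5 − 1² = 4 = 2² ⇒ 5 = 1² + 2².
  109: 109 − 1² = 108, 109 − 2² = 105, 109 − 3² = 100 = 10² ⇒ 109 = 3² + 10².
  137: 137 − 1² = 136, 137 − 2² = 133, 137 − 3² = 128, 137 − 4² = 121 = 11² ⇒ 137 = 4² + 11².
  Combine using the Brahmagupta–Fibonacci identity (a² + b²)(c² + d²) = (ac − bd)² + (ad + bc)² = (ac + bd)² + (ad − bc)²:
  5 · 109 = 545: from (1² + 2²)(3² + 10²), take (1·3 − 2·10, 1·10 + 2·3) = (3 − 20, 10 + 6) = (-17, 16); dropping signs (only squares matter) gives (17, 16); check 17² + 16² = 289 + 256 = 545 ✓.
  545 · 137 = 74665: from (17² + 16²)(4² + 11²), take (17·4 − 16·11, 17·11 + 16·4) = (68 − 176, 187 + 64) = (-108, 251); dropping signs (only squares matter) gives (108, 251); check 108² + 251² = 11664 + 63001 = 74665 ✓.
Step 4: Order so x ≤ y and verify: 108² + 251² = 11664 + 63001 = 74665 = n. ✓

n = 74665 = 108² + 251² (one valid representation with x ≤ y).


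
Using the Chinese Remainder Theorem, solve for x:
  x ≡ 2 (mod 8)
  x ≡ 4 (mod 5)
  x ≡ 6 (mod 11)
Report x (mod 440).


Moduli 8, 5, 11 are pairwise coprime; by CRT there is a unique solution modulo M = 8 · 5 · 11 = 440.
Solve pairwise, accumulating the modulus:
  Start with x ≡ 2 (mod 8).
  Combine with x ≡ 4 (mod 5): since gcd(8, 5) = 1, we get a unique residue mod 40.
    Write x = 2 + 8·t and substitute into x ≡ 4 (mod 5): 8·t ≡ 4 − 2 = 2 (mod 5).
    Reduce coefficients mod 5: 3·t ≡ 2 (mod 5).
    The inverse of 3 mod 5 is 2 (since 3·2 = 6 = 1·5 + 1), so t ≡ 2·2 = 4 ≡ 4 (mod 5).
    Then x = 2 + 8·4 = 34, valid modulo lcm(8, 5) = 40: x ≡ 34 (mod 40).
  Combine with x ≡ 6 (mod 11): since gcd(40, 11) = 1, we get a unique residue mod 440.
    Write x = 34 + 40·t and substitute into x ≡ 6 (mod 11): 40·t ≡ 6 − 34 = -28 (mod 11).
    Reduce coefficients mod 11: 7·t ≡ 5 (mod 11).
    The inverse of 7 mod 11 is 8 (since 7·8 = 56 = 5·11 + 1), so t ≡ 8·5 = 40 ≡ 7 (mod 11).
    Then x = 34 + 40·7 = 314, valid modulo lcm(40, 11) = 440: x ≡ 314 (mod 440).
Verify: 314 mod 8 = 2 ✓, 314 mod 5 = 4 ✓, 314 mod 11 = 6 ✓.

x ≡ 314 (mod 440).


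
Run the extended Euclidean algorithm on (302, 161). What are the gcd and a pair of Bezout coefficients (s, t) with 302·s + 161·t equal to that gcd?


Euclidean algorithm on (302, 161) — divide until remainder is 0:
  302 = 1 · 161 + 141
  161 = 1 · 141 + 20
  141 = 7 · 20 + 1
  20 = 20 · 1 + 0
gcd(302, 161) = 1.
Track Bezout coefficients alongside the remainders: start with r₀ = 302 = a·1 + b·0 (s = 1, t = 0) and r₁ = 161 = a·0 + b·1 (s = 0, t = 1); each new remainder r_{k+1} = r_{k-1} − q_k·r_k inherits s_{k+1} = s_{k-1} − q_k·s_k, t_{k+1} = t_{k-1} − q_k·t_k, so r_k = a·s_k + b·t_k at every step:
  q = 1: r = 141, s = 1 − 1·0 = 1, t = 0 − 1·1 = -1  (check: 302·1 + 161·(-1) = 141)
  q = 1: r = 20, s = 0 − 1·1 = -1, t = 1 − 1·(-1) = 2  (check: 302·(-1) + 161·2 = 20)
  q = 7: r = 1, s = 1 − 7·(-1) = 8, t = -1 − 7·2 = -15  (check: 302·8 + 161·(-15) = 1)
The row with r = 1 (the gcd) gives the Bezout coefficients s = 8, t = -15.
Result: 302 · (8) + 161 · (-15) = 1.

gcd(302, 161) = 1; s = 8, t = -15 (check: 302·8 + 161·(-15) = 1).


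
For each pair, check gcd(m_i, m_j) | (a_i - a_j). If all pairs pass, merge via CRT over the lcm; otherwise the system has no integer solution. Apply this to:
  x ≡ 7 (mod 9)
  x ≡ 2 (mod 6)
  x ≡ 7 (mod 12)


Moduli 9, 6, 12 are not pairwise coprime, so CRT works modulo lcm(m_i) when all pairwise compatibility conditions hold.
Pairwise compatibility: gcd(m_i, m_j) must divide a_i - a_j for every pair.
Merge one congruence at a time:
  Start: x ≡ 7 (mod 9).
  Combine with x ≡ 2 (mod 6): gcd(9, 6) = 3, and 2 - 7 = -5 is NOT divisible by 3.
    ⇒ system is inconsistent (no integer solution).

No solution (the system is inconsistent).


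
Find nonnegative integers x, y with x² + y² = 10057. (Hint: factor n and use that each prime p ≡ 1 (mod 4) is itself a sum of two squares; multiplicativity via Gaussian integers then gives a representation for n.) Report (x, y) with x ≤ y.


Step 1: Factor n = 10057 = 89 · 113.
Step 2: Check the mod-4 condition on each prime factor: 89 ≡ 1 (mod 4), exponent 1; 113 ≡ 1 (mod 4), exponent 1.
All primes ≡ 3 (mod 4) appear to even exponent (or don't appear), so by the two-squares theorem n IS expressible as a sum of two squares.
Step 3: Build a representation. Here n = 89 · 113 is a product of primes ≡ 1 (mod 4). Each prime p ≡ 1 (mod 4) is itself a sum of two squares; find a² by testing p − a² for a perfect square:
  89: 89 − 1² = 88, 89 − 2² = 85, 89 − 3² = 80, 89 − 4² = 73, 89 − 5² = 64 = 8² ⇒ 89 = 5² + 8².
  113: 113 − 1² = 112, 113 − 2² = 109, 113 − 3² = 104, 113 − 4² = 97, 113 − 5² = 88, 113 − 6² = 77, 113 − 7² = 64 = 8² ⇒ 113 = 7² + 8².
  Combine using the Brahmagupta–Fibonacci identity (a² + b²)(c² + d²) = (ac − bd)² + (ad + bc)² = (ac + bd)² + (ad − bc)²:
  89 · 113 = 10057: from (5² + 8²)(7² + 8²), take (5·7 − 8·8, 5·8 + 8·7) = (35 − 64, 40 + 56) = (-29, 96); dropping signs (only squares matter) gives (29, 96); check 29² + 96² = 841 + 9216 = 10057 ✓.
Step 4: Order so x ≤ y and verify: 29² + 96² = 841 + 9216 = 10057 = n. ✓

n = 10057 = 29² + 96² (one valid representation with x ≤ y).


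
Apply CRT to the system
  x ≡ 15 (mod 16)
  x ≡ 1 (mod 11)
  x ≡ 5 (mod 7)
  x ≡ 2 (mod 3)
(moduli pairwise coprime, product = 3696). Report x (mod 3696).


Product of moduli M = 16 · 11 · 7 · 3 = 3696.
Merge one congruence at a time:
  Start: x ≡ 15 (mod 16).
  Combine with x ≡ 1 (mod 11); new modulus lcm = 176.
    Write x = 15 + 16·t and substitute into x ≡ 1 (mod 11): 16·t ≡ 1 − 15 = -14 (mod 11).
    Reduce coefficients mod 11: 5·t ≡ 8 (mod 11).
    The inverse of 5 mod 11 is 9 (since 5·9 = 45 = 4·11 + 1), so t ≡ 9·8 = 72 ≡ 6 (mod 11).
    Then x = 15 + 16·6 = 111, valid modulo lcm(16, 11) = 176: x ≡ 111 (mod 176).
  Combine with x ≡ 5 (mod 7); new modulus lcm = 1232.
    Write x = 111 + 176·t and substitute into x ≡ 5 (mod 7): 176·t ≡ 5 − 111 = -106 (mod 7).
    Reduce coefficients mod 7: 1·t ≡ 6 (mod 7).
    So t ≡ 6 (mod 7).
    Then x = 111 + 176·6 = 1167, valid modulo lcm(176, 7) = 1232: x ≡ 1167 (mod 1232).
  Combine with x ≡ 2 (mod 3); new modulus lcm = 3696.
    Write x = 1167 + 1232·t and substitute into x ≡ 2 (mod 3): 1232·t ≡ 2 − 1167 = -1165 (mod 3).
    Reduce coefficients mod 3: 2·t ≡ 2 (mod 3).
    The inverse of 2 mod 3 is 2 (since 2·2 = 4 = 1·3 + 1), so t ≡ 2·2 = 4 ≡ 1 (mod 3).
    Then x = 1167 + 1232·1 = 2399, valid modulo lcm(1232, 3) = 3696: x ≡ 2399 (mod 3696).
Verify against each original: 2399 mod 16 = 15, 2399 mod 11 = 1, 2399 mod 7 = 5, 2399 mod 3 = 2.

x ≡ 2399 (mod 3696).


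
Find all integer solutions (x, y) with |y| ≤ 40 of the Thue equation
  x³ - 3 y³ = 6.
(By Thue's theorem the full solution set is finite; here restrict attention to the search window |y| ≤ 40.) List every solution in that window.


The equation is x³ - 3y³ = 6. For fixed y, x³ = 3·y³ + 6, so a solution requires the RHS to be a perfect cube.
Strategy: iterate y from -40 to 40, compute RHS = 3·y³ + 6, and check whether it is a (positive or negative) perfect cube.
Check small values of y:
  y = 0: RHS = 6 is not a perfect cube.
  y = 1: RHS = 9 is not a perfect cube.
  y = -1: RHS = 3 is not a perfect cube.
  y = 2: RHS = 30 is not a perfect cube.
  y = -2: RHS = -18 is not a perfect cube.
  y = 3: RHS = 87 is not a perfect cube.
  y = -3: RHS = -75 is not a perfect cube.
Continuing the search up to |y| = 40 finds no solutions either.
No (x, y) in the scanned range satisfies the equation.

No integer solutions with |y| ≤ 40.


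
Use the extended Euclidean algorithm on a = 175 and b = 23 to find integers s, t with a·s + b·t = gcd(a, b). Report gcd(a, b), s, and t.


Euclidean algorithm on (175, 23) — divide until remainder is 0:
  175 = 7 · 23 + 14
  23 = 1 · 14 + 9
  14 = 1 · 9 + 5
  9 = 1 · 5 + 4
  5 = 1 · 4 + 1
  4 = 4 · 1 + 0
gcd(175, 23) = 1.
Track Bezout coefficients alongside the remainders: start with r₀ = 175 = a·1 + b·0 (s = 1, t = 0) and r₁ = 23 = a·0 + b·1 (s = 0, t = 1); each new remainder r_{k+1} = r_{k-1} − q_k·r_k inherits s_{k+1} = s_{k-1} − q_k·s_k, t_{k+1} = t_{k-1} − q_k·t_k, so r_k = a·s_k + b·t_k at every step:
  q = 7: r = 14, s = 1 − 7·0 = 1, t = 0 − 7·1 = -7  (check: 175·1 + 23·(-7) = 14)
  q = 1: r = 9, s = 0 − 1·1 = -1, t = 1 − 1·(-7) = 8  (check: 175·(-1) + 23·8 = 9)
  q = 1: r = 5, s = 1 − 1·(-1) = 2, t = -7 − 1·8 = -15  (check: 175·2 + 23·(-15) = 5)
  q = 1: r = 4, s = -1 − 1·2 = -3, t = 8 − 1·(-15) = 23  (check: 175·(-3) + 23·23 = 4)
  q = 1: r = 1, s = 2 − 1·(-3) = 5, t = -15 − 1·23 = -38  (check: 175·5 + 23·(-38) = 1)
The row with r = 1 (the gcd) gives the Bezout coefficients s = 5, t = -38.
Result: 175 · (5) + 23 · (-38) = 1.

gcd(175, 23) = 1; s = 5, t = -38 (check: 175·5 + 23·(-38) = 1).


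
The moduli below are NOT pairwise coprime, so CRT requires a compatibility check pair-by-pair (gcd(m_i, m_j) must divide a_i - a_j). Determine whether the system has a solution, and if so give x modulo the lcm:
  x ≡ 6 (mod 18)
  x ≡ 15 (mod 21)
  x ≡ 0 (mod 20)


Moduli 18, 21, 20 are not pairwise coprime, so CRT works modulo lcm(m_i) when all pairwise compatibility conditions hold.
Pairwise compatibility: gcd(m_i, m_j) must divide a_i - a_j for every pair.
Merge one congruence at a time:
  Start: x ≡ 6 (mod 18).
  Combine with x ≡ 15 (mod 21): gcd(18, 21) = 3; 15 - 6 = 9, which IS divisible by 3, so compatible.
    Write x = 6 + 18·t and substitute into x ≡ 15 (mod 21): 18·t ≡ 15 − 6 = 9 (mod 21).
    Divide the congruence (and modulus) by g = 3: 6·t ≡ 3 (mod 7).
    The inverse of 6 mod 7 is 6 (since 6·6 = 36 = 5·7 + 1), so t ≡ 6·3 = 18 ≡ 4 (mod 7).
    Then x = 6 + 18·4 = 78, valid modulo lcm(18, 21) = 126: x ≡ 78 (mod 126).
  Combine with x ≡ 0 (mod 20): gcd(126, 20) = 2; 0 - 78 = -78, which IS divisible by 2, so compatible.
    Write x = 78 + 126·t and substitute into x ≡ 0 (mod 20): 126·t ≡ 0 − 78 = -78 (mod 20).
    Divide the congruence (and modulus) by g = 2: 63·t ≡ -39 (mod 10).
    Reduce coefficients mod 10: 3·t ≡ 1 (mod 10).
    The inverse of 3 mod 10 is 7 (since 3·7 = 21 = 2·10 + 1), so t ≡ 7·1 = 7 ≡ 7 (mod 10).
    Then x = 78 + 126·7 = 960, valid modulo lcm(126, 20) = 1260: x ≡ 960 (mod 1260).
Verify: 960 mod 18 = 6, 960 mod 21 = 15, 960 mod 20 = 0.

x ≡ 960 (mod 1260).


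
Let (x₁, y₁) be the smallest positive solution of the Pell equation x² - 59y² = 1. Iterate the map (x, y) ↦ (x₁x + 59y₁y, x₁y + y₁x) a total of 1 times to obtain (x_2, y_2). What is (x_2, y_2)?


Step 1: Find the fundamental solution (x₁, y₁) of x² - 59y² = 1.
  Expand √59 as a continued fraction. a₀ = ⌊√59⌋ = 7; iterate m_{k+1} = d_k·a_k − m_k, d_{k+1} = (59 − m_{k+1}²)/d_k, a_{k+1} = ⌊(a₀ + m_{k+1})/d_{k+1}⌋ (starting m₀ = 0, d₀ = 1), with convergents p_k = a_k·p_{k-1} + p_{k-2}, q_k = a_k·q_{k-1} + q_{k-2} (p₋₁ = 1, q₋₁ = 0):
  k = 0: a₀ = 7; p₀/q₀ = 7/1; p₀² − 59·q₀² = 49 − 59 = -10.
  k = 1: m = 7, d = 10, a = ⌊(7 + 7)/10⌋ = 1; p/q = (1·7 + 1)/(1·1 + 0) = 8/1; p² − 59·q² = 64 − 59 = 5.
  k = 2: m = 3, d = 5, a = ⌊(7 + 3)/5⌋ = 2; p/q = (2·8 + 7)/(2·1 + 1) = 23/3; p² − 59·q² = 529 − 531 = -2.
  k = 3: m = 7, d = 2, a = ⌊(7 + 7)/2⌋ = 7; p/q = (7·23 + 8)/(7·3 + 1) = 169/22; p² − 59·q² = 28561 − 28556 = 5.
  k = 4: m = 7, d = 5, a = ⌊(7 + 7)/5⌋ = 2; p/q = (2·169 + 23)/(2·22 + 3) = 361/47; p² − 59·q² = 130321 − 130331 = -10.
  k = 5: m = 3, d = 10, a = ⌊(7 + 3)/10⌋ = 1; p/q = (1·361 + 169)/(1·47 + 22) = 530/69; p² − 59·q² = 280900 − 280899 = 1.
  The first convergent with p² − 59·q² = 1 gives the fundamental solution (x₁, y₁) = (530, 69).
Step 2: Apply the recurrence (x_{n+1}, y_{n+1}) = (x₁x_n + 59y₁y_n, x₁y_n + y₁x_n) repeatedly.
  From (x_1, y_1) = (530, 69): x_2 = 530·530 + 59·69·69 = 561799; y_2 = 530·69 + 69·530 = 73140.
Step 3: Verify x_2² - 59·y_2² = 315618116401 - 315618116400 = 1 (should be 1). ✓

(x_1, y_1) = (530, 69); (x_2, y_2) = (561799, 73140).


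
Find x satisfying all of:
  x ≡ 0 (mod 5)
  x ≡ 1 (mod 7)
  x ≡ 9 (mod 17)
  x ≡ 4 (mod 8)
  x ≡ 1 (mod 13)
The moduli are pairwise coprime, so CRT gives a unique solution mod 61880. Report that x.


Product of moduli M = 5 · 7 · 17 · 8 · 13 = 61880.
Merge one congruence at a time:
  Start: x ≡ 0 (mod 5).
  Combine with x ≡ 1 (mod 7); new modulus lcm = 35.
    Write x = 0 + 5·t and substitute into x ≡ 1 (mod 7): 5·t ≡ 1 − 0 = 1 (mod 7).
    The inverse of 5 mod 7 is 3 (since 5·3 = 15 = 2·7 + 1), so t ≡ 3·1 = 3 ≡ 3 (mod 7).
    Then x = 0 + 5·3 = 15, valid modulo lcm(5, 7) = 35: x ≡ 15 (mod 35).
  Combine with x ≡ 9 (mod 17); new modulus lcm = 595.
    Write x = 15 + 35·t and substitute into x ≡ 9 (mod 17): 35·t ≡ 9 − 15 = -6 (mod 17).
    Reduce coefficients mod 17: 1·t ≡ 11 (mod 17).
    So t ≡ 11 (mod 17).
    Then x = 15 + 35·11 = 400, valid modulo lcm(35, 17) = 595: x ≡ 400 (mod 595).
  Combine with x ≡ 4 (mod 8); new modulus lcm = 4760.
    Write x = 400 + 595·t and substitute into x ≡ 4 (mod 8): 595·t ≡ 4 − 400 = -396 (mod 8).
    Reduce coefficients mod 8: 3·t ≡ 4 (mod 8).
    The inverse of 3 mod 8 is 3 (since 3·3 = 9 = 1·8 + 1), so t ≡ 3·4 = 12 ≡ 4 (mod 8).
    Then x = 400 + 595·4 = 2780, valid modulo lcm(595, 8) = 4760: x ≡ 2780 (mod 4760).
  Combine with x ≡ 1 (mod 13); new modulus lcm = 61880.
    Write x = 2780 + 4760·t and substitute into x ≡ 1 (mod 13): 4760·t ≡ 1 − 2780 = -2779 (mod 13).
    Reduce coefficients mod 13: 2·t ≡ 3 (mod 13).
    The inverse of 2 mod 13 is 7 (since 2·7 = 14 = 1·13 + 1), so t ≡ 7·3 = 21 ≡ 8 (mod 13).
    Then x = 2780 + 4760·8 = 40860, valid modulo lcm(4760, 13) = 61880: x ≡ 40860 (mod 61880).
Verify against each original: 40860 mod 5 = 0, 40860 mod 7 = 1, 40860 mod 17 = 9, 40860 mod 8 = 4, 40860 mod 13 = 1.

x ≡ 40860 (mod 61880).


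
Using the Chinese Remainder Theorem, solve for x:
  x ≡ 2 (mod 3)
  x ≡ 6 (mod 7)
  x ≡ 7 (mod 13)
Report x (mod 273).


Moduli 3, 7, 13 are pairwise coprime; by CRT there is a unique solution modulo M = 3 · 7 · 13 = 273.
Solve pairwise, accumulating the modulus:
  Start with x ≡ 2 (mod 3).
  Combine with x ≡ 6 (mod 7): since gcd(3, 7) = 1, we get a unique residue mod 21.
    Write x = 2 + 3·t and substitute into x ≡ 6 (mod 7): 3·t ≡ 6 − 2 = 4 (mod 7).
    The inverse of 3 mod 7 is 5 (since 3·5 = 15 = 2·7 + 1), so t ≡ 5·4 = 20 ≡ 6 (mod 7).
    Then x = 2 + 3·6 = 20, valid modulo lcm(3, 7) = 21: x ≡ 20 (mod 21).
  Combine with x ≡ 7 (mod 13): since gcd(21, 13) = 1, we get a unique residue mod 273.
    Write x = 20 + 21·t and substitute into x ≡ 7 (mod 13): 21·t ≡ 7 − 20 = -13 (mod 13).
    Reduce coefficients mod 13: 8·t ≡ 0 (mod 13).
    The inverse of 8 mod 13 is 5 (since 8·5 = 40 = 3·13 + 1), so t ≡ 5·0 = 0 ≡ 0 (mod 13).
    Then x = 20 + 21·0 = 20, valid modulo lcm(21, 13) = 273: x ≡ 20 (mod 273).
Verify: 20 mod 3 = 2 ✓, 20 mod 7 = 6 ✓, 20 mod 13 = 7 ✓.

x ≡ 20 (mod 273).


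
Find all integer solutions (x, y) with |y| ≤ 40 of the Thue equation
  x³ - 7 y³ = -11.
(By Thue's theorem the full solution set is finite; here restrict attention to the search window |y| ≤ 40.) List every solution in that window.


The equation is x³ - 7y³ = -11. For fixed y, x³ = 7·y³ − 11, so a solution requires the RHS to be a perfect cube.
Strategy: iterate y from -40 to 40, compute RHS = 7·y³ − 11, and check whether it is a (positive or negative) perfect cube.
Check small values of y:
  y = 0: RHS = -11 is not a perfect cube.
  y = 1: RHS = -4 is not a perfect cube.
  y = -1: RHS = -18 is not a perfect cube.
  y = 2: RHS = 45 is not a perfect cube.
  y = -2: RHS = -67 is not a perfect cube.
  y = 3: RHS = 178 is not a perfect cube.
  y = -3: RHS = -200 is not a perfect cube.
Continuing the search up to |y| = 40 finds no solutions either.
No (x, y) in the scanned range satisfies the equation.

No integer solutions with |y| ≤ 40.


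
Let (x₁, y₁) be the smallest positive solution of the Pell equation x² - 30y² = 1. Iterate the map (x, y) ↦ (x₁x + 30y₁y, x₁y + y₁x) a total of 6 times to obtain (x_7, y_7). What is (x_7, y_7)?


Step 1: Find the fundamental solution (x₁, y₁) of x² - 30y² = 1.
  Expand √30 as a continued fraction. a₀ = ⌊√30⌋ = 5; iterate m_{k+1} = d_k·a_k − m_k, d_{k+1} = (30 − m_{k+1}²)/d_k, a_{k+1} = ⌊(a₀ + m_{k+1})/d_{k+1}⌋ (starting m₀ = 0, d₀ = 1), with convergents p_k = a_k·p_{k-1} + p_{k-2}, q_k = a_k·q_{k-1} + q_{k-2} (p₋₁ = 1, q₋₁ = 0):
  k = 0: a₀ = 5; p₀/q₀ = 5/1; p₀² − 30·q₀² = 25 − 30 = -5.
  k = 1: m = 5, d = 5, a = ⌊(5 + 5)/5⌋ = 2; p/q = (2·5 + 1)/(2·1 + 0) = 11/2; p² − 30·q² = 121 − 120 = 1.
  The first convergent with p² − 30·q² = 1 gives the fundamental solution (x₁, y₁) = (11, 2).
Step 2: Apply the recurrence (x_{n+1}, y_{n+1}) = (x₁x_n + 30y₁y_n, x₁y_n + y₁x_n) repeatedly.
  From (x_1, y_1) = (11, 2): x_2 = 11·11 + 30·2·2 = 241; y_2 = 11·2 + 2·11 = 44.
  From (x_2, y_2) = (241, 44): x_3 = 11·241 + 30·2·44 = 5291; y_3 = 11·44 + 2·241 = 966.
  From (x_3, y_3) = (5291, 966): x_4 = 11·5291 + 30·2·966 = 116161; y_4 = 11·966 + 2·5291 = 21208.
  From (x_4, y_4) = (116161, 21208): x_5 = 11·116161 + 30·2·21208 = 2550251; y_5 = 11·21208 + 2·116161 = 465610.
  From (x_5, y_5) = (2550251, 465610): x_6 = 11·2550251 + 30·2·465610 = 55989361; y_6 = 11·465610 + 2·2550251 = 10222212.
  From (x_6, y_6) = (55989361, 10222212): x_7 = 11·55989361 + 30·2·10222212 = 1229215691; y_7 = 11·10222212 + 2·55989361 = 224423054.
Step 3: Verify x_7² - 30·y_7² = 1510971215000607481 - 1510971215000607480 = 1 (should be 1). ✓

(x_1, y_1) = (11, 2); (x_7, y_7) = (1229215691, 224423054).


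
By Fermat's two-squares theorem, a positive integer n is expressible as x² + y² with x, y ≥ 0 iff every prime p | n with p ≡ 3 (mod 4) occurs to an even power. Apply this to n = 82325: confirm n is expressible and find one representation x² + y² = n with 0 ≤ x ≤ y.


Step 1: Factor n = 82325 = 5^2 · 37 · 89.
Step 2: Check the mod-4 condition on each prime factor: 5 ≡ 1 (mod 4), exponent 2; 37 ≡ 1 (mod 4), exponent 1; 89 ≡ 1 (mod 4), exponent 1.
All primes ≡ 3 (mod 4) appear to even exponent (or don't appear), so by the two-squares theorem n IS expressible as a sum of two squares.
Step 3: Build a representation. Group n = k² · m with k = 5 and m = 37 · 89 = 3293 (a product of primes ≡ 1 (mod 4)); a representation of m scales to one of n via (k·x)² + (k·y)² = k²(x² + y²). Each prime p ≡ 1 (mod 4) is itself a sum of two squares; find a² by testing p − a² for a perfect square:
  37: 37 − 1² = 36 = 6² ⇒ 37 = 1² + 6².
  89: 89 − 1² = 88, 89 − 2² = 85, 89 − 3² = 80, 89 − 4² = 73, 89 − 5² = 64 = 8² ⇒ 89 = 5² + 8².
  Combine using the Brahmagupta–Fibonacci identity (a² + b²)(c² + d²) = (ac − bd)² + (ad + bc)² = (ac + bd)² + (ad − bc)²:
  37 · 89 = 3293: from (1² + 6²)(5² + 8²), take (1·5 − 6·8, 1·8 + 6·5) = (5 − 48, 8 + 30) = (-43, 38); dropping signs (only squares matter) gives (43, 38); check 43² + 38² = 1849 + 1444 = 3293 ✓.
  Scale by k = 5: (5·43, 5·38) = (215, 190).
Step 4: Order so x ≤ y and verify: 190² + 215² = 36100 + 46225 = 82325 = n. ✓

n = 82325 = 190² + 215² (one valid representation with x ≤ y).


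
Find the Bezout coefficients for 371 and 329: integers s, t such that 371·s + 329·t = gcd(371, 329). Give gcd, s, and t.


Euclidean algorithm on (371, 329) — divide until remainder is 0:
  371 = 1 · 329 + 42
  329 = 7 · 42 + 35
  42 = 1 · 35 + 7
  35 = 5 · 7 + 0
gcd(371, 329) = 7.
Track Bezout coefficients alongside the remainders: start with r₀ = 371 = a·1 + b·0 (s = 1, t = 0) and r₁ = 329 = a·0 + b·1 (s = 0, t = 1); each new remainder r_{k+1} = r_{k-1} − q_k·r_k inherits s_{k+1} = s_{k-1} − q_k·s_k, t_{k+1} = t_{k-1} − q_k·t_k, so r_k = a·s_k + b·t_k at every step:
  q = 1: r = 42, s = 1 − 1·0 = 1, t = 0 − 1·1 = -1  (check: 371·1 + 329·(-1) = 42)
  q = 7: r = 35, s = 0 − 7·1 = -7, t = 1 − 7·(-1) = 8  (check: 371·(-7) + 329·8 = 35)
  q = 1: r = 7, s = 1 − 1·(-7) = 8, t = -1 − 1·8 = -9  (check: 371·8 + 329·(-9) = 7)
The row with r = 7 (the gcd) gives the Bezout coefficients s = 8, t = -9.
Result: 371 · (8) + 329 · (-9) = 7.

gcd(371, 329) = 7; s = 8, t = -9 (check: 371·8 + 329·(-9) = 7).


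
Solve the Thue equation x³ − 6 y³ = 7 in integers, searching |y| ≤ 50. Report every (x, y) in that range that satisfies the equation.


The equation is x³ - 6y³ = 7. For fixed y, x³ = 6·y³ + 7, so a solution requires the RHS to be a perfect cube.
Strategy: iterate y from -50 to 50, compute RHS = 6·y³ + 7, and check whether it is a (positive or negative) perfect cube.
Check small values of y:
  y = 0: RHS = 7 is not a perfect cube.
  y = 1: RHS = 13 is not a perfect cube.
  y = -1: RHS = 1 = (1)³ ⇒ x = 1 works.
  y = 2: RHS = 55 is not a perfect cube.
  y = -2: RHS = -41 is not a perfect cube.
  y = 3: RHS = 169 is not a perfect cube.
  y = -3: RHS = -155 is not a perfect cube.
Continuing the search up to |y| = 50 finds no further solutions beyond those listed.
Collected solutions: (1, -1).

Solutions (with |y| ≤ 50): (1, -1).


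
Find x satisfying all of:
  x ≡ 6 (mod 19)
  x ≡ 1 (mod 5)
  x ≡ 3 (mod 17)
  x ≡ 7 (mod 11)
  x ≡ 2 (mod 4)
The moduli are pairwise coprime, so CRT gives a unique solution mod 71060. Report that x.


Product of moduli M = 19 · 5 · 17 · 11 · 4 = 71060.
Merge one congruence at a time:
  Start: x ≡ 6 (mod 19).
  Combine with x ≡ 1 (mod 5); new modulus lcm = 95.
    Write x = 6 + 19·t and substitute into x ≡ 1 (mod 5): 19·t ≡ 1 − 6 = -5 (mod 5).
    Reduce coefficients mod 5: 4·t ≡ 0 (mod 5).
    The inverse of 4 mod 5 is 4 (since 4·4 = 16 = 3·5 + 1), so t ≡ 4·0 = 0 ≡ 0 (mod 5).
    Then x = 6 + 19·0 = 6, valid modulo lcm(19, 5) = 95: x ≡ 6 (mod 95).
  Combine with x ≡ 3 (mod 17); new modulus lcm = 1615.
    Write x = 6 + 95·t and substitute into x ≡ 3 (mod 17): 95·t ≡ 3 − 6 = -3 (mod 17).
    Reduce coefficients mod 17: 10·t ≡ 14 (mod 17).
    The inverse of 10 mod 17 is 12 (since 10·12 = 120 = 7·17 + 1), so t ≡ 12·14 = 168 ≡ 15 (mod 17).
    Then x = 6 + 95·15 = 1431, valid modulo lcm(95, 17) = 1615: x ≡ 1431 (mod 1615).
  Combine with x ≡ 7 (mod 11); new modulus lcm = 17765.
    Write x = 1431 + 1615·t and substitute into x ≡ 7 (mod 11): 1615·t ≡ 7 − 1431 = -1424 (mod 11).
    Reduce coefficients mod 11: 9·t ≡ 6 (mod 11).
    The inverse of 9 mod 11 is 5 (since 9·5 = 45 = 4·11 + 1), so t ≡ 5·6 = 30 ≡ 8 (mod 11).
    Then x = 1431 + 1615·8 = 14351, valid modulo lcm(1615, 11) = 17765: x ≡ 14351 (mod 17765).
  Combine with x ≡ 2 (mod 4); new modulus lcm = 71060.
    Write x = 14351 + 17765·t and substitute into x ≡ 2 (mod 4): 17765·t ≡ 2 − 14351 = -14349 (mod 4).
    Reduce coefficients mod 4: 1·t ≡ 3 (mod 4).
    So t ≡ 3 (mod 4).
    Then x = 14351 + 17765·3 = 67646, valid modulo lcm(17765, 4) = 71060: x ≡ 67646 (mod 71060).
Verify against each original: 67646 mod 19 = 6, 67646 mod 5 = 1, 67646 mod 17 = 3, 67646 mod 11 = 7, 67646 mod 4 = 2.

x ≡ 67646 (mod 71060).


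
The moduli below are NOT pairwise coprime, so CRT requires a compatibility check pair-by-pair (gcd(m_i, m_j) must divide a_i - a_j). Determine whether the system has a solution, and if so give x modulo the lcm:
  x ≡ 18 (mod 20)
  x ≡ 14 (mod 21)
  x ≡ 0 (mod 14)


Moduli 20, 21, 14 are not pairwise coprime, so CRT works modulo lcm(m_i) when all pairwise compatibility conditions hold.
Pairwise compatibility: gcd(m_i, m_j) must divide a_i - a_j for every pair.
Merge one congruence at a time:
  Start: x ≡ 18 (mod 20).
  Combine with x ≡ 14 (mod 21): gcd(20, 21) = 1; 14 - 18 = -4, which IS divisible by 1, so compatible.
    Write x = 18 + 20·t and substitute into x ≡ 14 (mod 21): 20·t ≡ 14 − 18 = -4 (mod 21).
    Reduce coefficients mod 21: 20·t ≡ 17 (mod 21).
    The inverse of 20 mod 21 is 20 (since 20·20 = 400 = 19·21 + 1), so t ≡ 20·17 = 340 ≡ 4 (mod 21).
    Then x = 18 + 20·4 = 98, valid modulo lcm(20, 21) = 420: x ≡ 98 (mod 420).
  Combine with x ≡ 0 (mod 14): gcd(420, 14) = 14; 0 - 98 = -98, which IS divisible by 14, so compatible.
    Write x = 98 + 420·t and substitute into x ≡ 0 (mod 14): 420·t ≡ 0 − 98 = -98 (mod 14).
    Divide the congruence (and modulus) by g = 14: 30·t ≡ -7 (mod 1).
    Modulo 1 every t works; take t = 0.
    Then x = 98 + 420·0 = 98, valid modulo lcm(420, 14) = 420: x ≡ 98 (mod 420).
Verify: 98 mod 20 = 18, 98 mod 21 = 14, 98 mod 14 = 0.

x ≡ 98 (mod 420).


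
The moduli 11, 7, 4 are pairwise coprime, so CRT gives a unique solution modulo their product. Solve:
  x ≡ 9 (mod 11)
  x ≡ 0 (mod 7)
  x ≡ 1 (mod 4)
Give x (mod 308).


Moduli 11, 7, 4 are pairwise coprime; by CRT there is a unique solution modulo M = 11 · 7 · 4 = 308.
Solve pairwise, accumulating the modulus:
  Start with x ≡ 9 (mod 11).
  Combine with x ≡ 0 (mod 7): since gcd(11, 7) = 1, we get a unique residue mod 77.
    Write x = 9 + 11·t and substitute into x ≡ 0 (mod 7): 11·t ≡ 0 − 9 = -9 (mod 7).
    Reduce coefficients mod 7: 4·t ≡ 5 (mod 7).
    The inverse of 4 mod 7 is 2 (since 4·2 = 8 = 1·7 + 1), so t ≡ 2·5 = 10 ≡ 3 (mod 7).
    Then x = 9 + 11·3 = 42, valid modulo lcm(11, 7) = 77: x ≡ 42 (mod 77).
  Combine with x ≡ 1 (mod 4): since gcd(77, 4) = 1, we get a unique residue mod 308.
    Write x = 42 + 77·t and substitute into x ≡ 1 (mod 4): 77·t ≡ 1 − 42 = -41 (mod 4).
    Reduce coefficients mod 4: 1·t ≡ 3 (mod 4).
    So t ≡ 3 (mod 4).
    Then x = 42 + 77·3 = 273, valid modulo lcm(77, 4) = 308: x ≡ 273 (mod 308).
Verify: 273 mod 11 = 9 ✓, 273 mod 7 = 0 ✓, 273 mod 4 = 1 ✓.

x ≡ 273 (mod 308).


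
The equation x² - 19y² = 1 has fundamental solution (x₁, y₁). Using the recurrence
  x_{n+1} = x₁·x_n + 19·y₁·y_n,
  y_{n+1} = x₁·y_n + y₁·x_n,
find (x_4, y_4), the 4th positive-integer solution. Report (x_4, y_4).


Step 1: Find the fundamental solution (x₁, y₁) of x² - 19y² = 1.
  Expand √19 as a continued fraction. a₀ = ⌊√19⌋ = 4; iterate m_{k+1} = d_k·a_k − m_k, d_{k+1} = (19 − m_{k+1}²)/d_k, a_{k+1} = ⌊(a₀ + m_{k+1})/d_{k+1}⌋ (starting m₀ = 0, d₀ = 1), with convergents p_k = a_k·p_{k-1} + p_{k-2}, q_k = a_k·q_{k-1} + q_{k-2} (p₋₁ = 1, q₋₁ = 0):
  k = 0: a₀ = 4; p₀/q₀ = 4/1; p₀² − 19·q₀² = 16 − 19 = -3.
  k = 1: m = 4, d = 3, a = ⌊(4 + 4)/3⌋ = 2; p/q = (2·4 + 1)/(2·1 + 0) = 9/2; p² − 19·q² = 81 − 76 = 5.
  k = 2: m = 2, d = 5, a = ⌊(4 + 2)/5⌋ = 1; p/q = (1·9 + 4)/(1·2 + 1) = 13/3; p² − 19·q² = 169 − 171 = -2.
  k = 3: m = 3, d = 2, a = ⌊(4 + 3)/2⌋ = 3; p/q = (3·13 + 9)/(3·3 + 2) = 48/11; p² − 19·q² = 2304 − 2299 = 5.
  k = 4: m = 3, d = 5, a = ⌊(4 + 3)/5⌋ = 1; p/q = (1·48 + 13)/(1·11 + 3) = 61/14; p² − 19·q² = 3721 − 3724 = -3.
  k = 5: m = 2, d = 3, a = ⌊(4 + 2)/3⌋ = 2; p/q = (2·61 + 48)/(2·14 + 11) = 170/39; p² − 19·q² = 28900 − 28899 = 1.
  The first convergent with p² − 19·q² = 1 gives the fundamental solution (x₁, y₁) = (170, 39).
Step 2: Apply the recurrence (x_{n+1}, y_{n+1}) = (x₁x_n + 19y₁y_n, x₁y_n + y₁x_n) repeatedly.
  From (x_1, y_1) = (170, 39): x_2 = 170·170 + 19·39·39 = 57799; y_2 = 170·39 + 39·170 = 13260.
  From (x_2, y_2) = (57799, 13260): x_3 = 170·57799 + 19·39·13260 = 19651490; y_3 = 170·13260 + 39·57799 = 4508361.
  From (x_3, y_3) = (19651490, 4508361): x_4 = 170·19651490 + 19·39·4508361 = 6681448801; y_4 = 170·4508361 + 39·19651490 = 1532829480.
Step 3: Verify x_4² - 19·y_4² = 44641758080384337601 - 44641758080384337600 = 1 (should be 1). ✓

(x_1, y_1) = (170, 39); (x_4, y_4) = (6681448801, 1532829480).


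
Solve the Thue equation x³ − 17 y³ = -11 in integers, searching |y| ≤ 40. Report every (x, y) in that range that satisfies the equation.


The equation is x³ - 17y³ = -11. For fixed y, x³ = 17·y³ − 11, so a solution requires the RHS to be a perfect cube.
Strategy: iterate y from -40 to 40, compute RHS = 17·y³ − 11, and check whether it is a (positive or negative) perfect cube.
Check small values of y:
  y = 0: RHS = -11 is not a perfect cube.
  y = 1: RHS = 6 is not a perfect cube.
  y = -1: RHS = -28 is not a perfect cube.
  y = 2: RHS = 125 = (5)³ ⇒ x = 5 works.
  y = -2: RHS = -147 is not a perfect cube.
  y = 3: RHS = 448 is not a perfect cube.
  y = -3: RHS = -470 is not a perfect cube.
Continuing the search up to |y| = 40 finds no further solutions beyond those listed.
Collected solutions: (5, 2).

Solutions (with |y| ≤ 40): (5, 2).


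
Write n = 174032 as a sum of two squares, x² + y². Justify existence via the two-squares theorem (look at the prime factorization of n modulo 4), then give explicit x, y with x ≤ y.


Step 1: Factor n = 174032 = 2^4 · 73 · 149.
Step 2: Check the mod-4 condition on each prime factor: 2 = 2 (special); 73 ≡ 1 (mod 4), exponent 1; 149 ≡ 1 (mod 4), exponent 1.
All primes ≡ 3 (mod 4) appear to even exponent (or don't appear), so by the two-squares theorem n IS expressible as a sum of two squares.
Step 3: Build a representation. Group n = k² · m with k = 4 and m = 73 · 149 = 10877 (a product of primes ≡ 1 (mod 4)); a representation of m scales to one of n via (k·x)² + (k·y)² = k²(x² + y²). Each prime p ≡ 1 (mod 4) is itself a sum of two squares; find a² by testing p − a² for a perfect square:
  73: 73 − 1² = 72, 73 − 2² = 69, 73 − 3² = 64 = 8² ⇒ 73 = 3² + 8².
  149: 149 − 1² = 148, 149 − 2² = 145, 149 − 3² = 140, 149 − 4² = 133, 149 − 5² = 124, 149 − 6² = 113, 149 − 7² = 100 = 10² ⇒ 149 = 7² + 10².
  Combine using the Brahmagupta–Fibonacci identity (a² + b²)(c² + d²) = (ac − bd)² + (ad + bc)² = (ac + bd)² + (ad − bc)²:
  73 · 149 = 10877: from (3² + 8²)(7² + 10²), take (3·7 − 8·10, 3·10 + 8·7) = (21 − 80, 30 + 56) = (-59, 86); dropping signs (only squares matter) gives (59, 86); check 59² + 86² = 3481 + 7396 = 10877 ✓.
  Scale by k = 4: (4·59, 4·86) = (236, 344).
Step 4: Order so x ≤ y and verify: 236² + 344² = 55696 + 118336 = 174032 = n. ✓

n = 174032 = 236² + 344² (one valid representation with x ≤ y).


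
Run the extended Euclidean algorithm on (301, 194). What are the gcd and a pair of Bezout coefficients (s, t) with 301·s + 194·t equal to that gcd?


Euclidean algorithm on (301, 194) — divide until remainder is 0:
  301 = 1 · 194 + 107
  194 = 1 · 107 + 87
  107 = 1 · 87 + 20
  87 = 4 · 20 + 7
  20 = 2 · 7 + 6
  7 = 1 · 6 + 1
  6 = 6 · 1 + 0
gcd(301, 194) = 1.
Track Bezout coefficients alongside the remainders: start with r₀ = 301 = a·1 + b·0 (s = 1, t = 0) and r₁ = 194 = a·0 + b·1 (s = 0, t = 1); each new remainder r_{k+1} = r_{k-1} − q_k·r_k inherits s_{k+1} = s_{k-1} − q_k·s_k, t_{k+1} = t_{k-1} − q_k·t_k, so r_k = a·s_k + b·t_k at every step:
  q = 1: r = 107, s = 1 − 1·0 = 1, t = 0 − 1·1 = -1  (check: 301·1 + 194·(-1) = 107)
  q = 1: r = 87, s = 0 − 1·1 = -1, t = 1 − 1·(-1) = 2  (check: 301·(-1) + 194·2 = 87)
  q = 1: r = 20, s = 1 − 1·(-1) = 2, t = -1 − 1·2 = -3  (check: 301·2 + 194·(-3) = 20)
  q = 4: r = 7, s = -1 − 4·2 = -9, t = 2 − 4·(-3) = 14  (check: 301·(-9) + 194·14 = 7)
  q = 2: r = 6, s = 2 − 2·(-9) = 20, t = -3 − 2·14 = -31  (check: 301·20 + 194·(-31) = 6)
  q = 1: r = 1, s = -9 − 1·20 = -29, t = 14 − 1·(-31) = 45  (check: 301·(-29) + 194·45 = 1)
The row with r = 1 (the gcd) gives the Bezout coefficients s = -29, t = 45.
Result: 301 · (-29) + 194 · (45) = 1.

gcd(301, 194) = 1; s = -29, t = 45 (check: 301·(-29) + 194·45 = 1).


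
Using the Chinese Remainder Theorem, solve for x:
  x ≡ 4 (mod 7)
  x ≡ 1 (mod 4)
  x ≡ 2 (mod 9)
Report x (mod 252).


Moduli 7, 4, 9 are pairwise coprime; by CRT there is a unique solution modulo M = 7 · 4 · 9 = 252.
Solve pairwise, accumulating the modulus:
  Start with x ≡ 4 (mod 7).
  Combine with x ≡ 1 (mod 4): since gcd(7, 4) = 1, we get a unique residue mod 28.
    Write x = 4 + 7·t and substitute into x ≡ 1 (mod 4): 7·t ≡ 1 − 4 = -3 (mod 4).
    Reduce coefficients mod 4: 3·t ≡ 1 (mod 4).
    The inverse of 3 mod 4 is 3 (since 3·3 = 9 = 2·4 + 1), so t ≡ 3·1 = 3 ≡ 3 (mod 4).
    Then x = 4 + 7·3 = 25, valid modulo lcm(7, 4) = 28: x ≡ 25 (mod 28).
  Combine with x ≡ 2 (mod 9): since gcd(28, 9) = 1, we get a unique residue mod 252.
    Write x = 25 + 28·t and substitute into x ≡ 2 (mod 9): 28·t ≡ 2 − 25 = -23 (mod 9).
    Reduce coefficients mod 9: 1·t ≡ 4 (mod 9).
    So t ≡ 4 (mod 9).
    Then x = 25 + 28·4 = 137, valid modulo lcm(28, 9) = 252: x ≡ 137 (mod 252).
Verify: 137 mod 7 = 4 ✓, 137 mod 4 = 1 ✓, 137 mod 9 = 2 ✓.

x ≡ 137 (mod 252).


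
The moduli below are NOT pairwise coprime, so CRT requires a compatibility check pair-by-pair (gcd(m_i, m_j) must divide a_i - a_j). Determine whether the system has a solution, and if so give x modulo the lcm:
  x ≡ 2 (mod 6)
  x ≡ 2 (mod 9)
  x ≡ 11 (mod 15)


Moduli 6, 9, 15 are not pairwise coprime, so CRT works modulo lcm(m_i) when all pairwise compatibility conditions hold.
Pairwise compatibility: gcd(m_i, m_j) must divide a_i - a_j for every pair.
Merge one congruence at a time:
  Start: x ≡ 2 (mod 6).
  Combine with x ≡ 2 (mod 9): gcd(6, 9) = 3; 2 - 2 = 0, which IS divisible by 3, so compatible.
    Write x = 2 + 6·t and substitute into x ≡ 2 (mod 9): 6·t ≡ 2 − 2 = 0 (mod 9).
    Divide the congruence (and modulus) by g = 3: 2·t ≡ 0 (mod 3).
    The inverse of 2 mod 3 is 2 (since 2·2 = 4 = 1·3 + 1), so t ≡ 2·0 = 0 ≡ 0 (mod 3).
    Then x = 2 + 6·0 = 2, valid modulo lcm(6, 9) = 18: x ≡ 2 (mod 18).
  Combine with x ≡ 11 (mod 15): gcd(18, 15) = 3; 11 - 2 = 9, which IS divisible by 3, so compatible.
    Write x = 2 + 18·t and substitute into x ≡ 11 (mod 15): 18·t ≡ 11 − 2 = 9 (mod 15).
    Divide the congruence (and modulus) by g = 3: 6·t ≡ 3 (mod 5).
    Reduce coefficients mod 5: 1·t ≡ 3 (mod 5).
    So t ≡ 3 (mod 5).
    Then x = 2 + 18·3 = 56, valid modulo lcm(18, 15) = 90: x ≡ 56 (mod 90).
Verify: 56 mod 6 = 2, 56 mod 9 = 2, 56 mod 15 = 11.

x ≡ 56 (mod 90).


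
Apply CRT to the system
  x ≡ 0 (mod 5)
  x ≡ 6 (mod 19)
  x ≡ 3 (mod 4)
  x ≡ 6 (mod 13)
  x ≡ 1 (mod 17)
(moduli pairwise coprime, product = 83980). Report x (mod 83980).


Product of moduli M = 5 · 19 · 4 · 13 · 17 = 83980.
Merge one congruence at a time:
  Start: x ≡ 0 (mod 5).
  Combine with x ≡ 6 (mod 19); new modulus lcm = 95.
    Write x = 0 + 5·t and substitute into x ≡ 6 (mod 19): 5·t ≡ 6 − 0 = 6 (mod 19).
    The inverse of 5 mod 19 is 4 (since 5·4 = 20 = 1·19 + 1), so t ≡ 4·6 = 24 ≡ 5 (mod 19).
    Then x = 0 + 5·5 = 25, valid modulo lcm(5, 19) = 95: x ≡ 25 (mod 95).
  Combine with x ≡ 3 (mod 4); new modulus lcm = 380.
    Write x = 25 + 95·t and substitute into x ≡ 3 (mod 4): 95·t ≡ 3 − 25 = -22 (mod 4).
    Reduce coefficients mod 4: 3·t ≡ 2 (mod 4).
    The inverse of 3 mod 4 is 3 (since 3·3 = 9 = 2·4 + 1), so t ≡ 3·2 = 6 ≡ 2 (mod 4).
    Then x = 25 + 95·2 = 215, valid modulo lcm(95, 4) = 380: x ≡ 215 (mod 380).
  Combine with x ≡ 6 (mod 13); new modulus lcm = 4940.
    Write x = 215 + 380·t and substitute into x ≡ 6 (mod 13): 380·t ≡ 6 − 215 = -209 (mod 13).
    Reduce coefficients mod 13: 3·t ≡ 12 (mod 13).
    The inverse of 3 mod 13 is 9 (since 3·9 = 27 = 2·13 + 1), so t ≡ 9·12 = 108 ≡ 4 (mod 13).
    Then x = 215 + 380·4 = 1735, valid modulo lcm(380, 13) = 4940: x ≡ 1735 (mod 4940).
  Combine with x ≡ 1 (mod 17); new modulus lcm = 83980.
    Write x = 1735 + 4940·t and substitute into x ≡ 1 (mod 17): 4940·t ≡ 1 − 1735 = -1734 (mod 17).
    Reduce coefficients mod 17: 10·t ≡ 0 (mod 17).
    The inverse of 10 mod 17 is 12 (since 10·12 = 120 = 7·17 + 1), so t ≡ 12·0 = 0 ≡ 0 (mod 17).
    Then x = 1735 + 4940·0 = 1735, valid modulo lcm(4940, 17) = 83980: x ≡ 1735 (mod 83980).
Verify against each original: 1735 mod 5 = 0, 1735 mod 19 = 6, 1735 mod 4 = 3, 1735 mod 13 = 6, 1735 mod 17 = 1.

x ≡ 1735 (mod 83980).


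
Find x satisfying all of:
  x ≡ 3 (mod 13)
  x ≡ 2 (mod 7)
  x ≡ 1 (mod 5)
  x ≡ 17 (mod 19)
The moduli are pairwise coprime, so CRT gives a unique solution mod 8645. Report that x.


Product of moduli M = 13 · 7 · 5 · 19 = 8645.
Merge one congruence at a time:
  Start: x ≡ 3 (mod 13).
  Combine with x ≡ 2 (mod 7); new modulus lcm = 91.
    Write x = 3 + 13·t and substitute into x ≡ 2 (mod 7): 13·t ≡ 2 − 3 = -1 (mod 7).
    Reduce coefficients mod 7: 6·t ≡ 6 (mod 7).
    The inverse of 6 mod 7 is 6 (since 6·6 = 36 = 5·7 + 1), so t ≡ 6·6 = 36 ≡ 1 (mod 7).
    Then x = 3 + 13·1 = 16, valid modulo lcm(13, 7) = 91: x ≡ 16 (mod 91).
  Combine with x ≡ 1 (mod 5); new modulus lcm = 455.
    Write x = 16 + 91·t and substitute into x ≡ 1 (mod 5): 91·t ≡ 1 − 16 = -15 (mod 5).
    Reduce coefficients mod 5: 1·t ≡ 0 (mod 5).
    So t ≡ 0 (mod 5).
    Then x = 16 + 91·0 = 16, valid modulo lcm(91, 5) = 455: x ≡ 16 (mod 455).
  Combine with x ≡ 17 (mod 19); new modulus lcm = 8645.
    Write x = 16 + 455·t and substitute into x ≡ 17 (mod 19): 455·t ≡ 17 − 16 = 1 (mod 19).
    Reduce coefficients mod 19: 18·t ≡ 1 (mod 19).
    The inverse of 18 mod 19 is 18 (since 18·18 = 324 = 17·19 + 1), so t ≡ 18·1 = 18 ≡ 18 (mod 19).
    Then x = 16 + 455·18 = 8206, valid modulo lcm(455, 19) = 8645: x ≡ 8206 (mod 8645).
Verify against each original: 8206 mod 13 = 3, 8206 mod 7 = 2, 8206 mod 5 = 1, 8206 mod 19 = 17.

x ≡ 8206 (mod 8645).
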